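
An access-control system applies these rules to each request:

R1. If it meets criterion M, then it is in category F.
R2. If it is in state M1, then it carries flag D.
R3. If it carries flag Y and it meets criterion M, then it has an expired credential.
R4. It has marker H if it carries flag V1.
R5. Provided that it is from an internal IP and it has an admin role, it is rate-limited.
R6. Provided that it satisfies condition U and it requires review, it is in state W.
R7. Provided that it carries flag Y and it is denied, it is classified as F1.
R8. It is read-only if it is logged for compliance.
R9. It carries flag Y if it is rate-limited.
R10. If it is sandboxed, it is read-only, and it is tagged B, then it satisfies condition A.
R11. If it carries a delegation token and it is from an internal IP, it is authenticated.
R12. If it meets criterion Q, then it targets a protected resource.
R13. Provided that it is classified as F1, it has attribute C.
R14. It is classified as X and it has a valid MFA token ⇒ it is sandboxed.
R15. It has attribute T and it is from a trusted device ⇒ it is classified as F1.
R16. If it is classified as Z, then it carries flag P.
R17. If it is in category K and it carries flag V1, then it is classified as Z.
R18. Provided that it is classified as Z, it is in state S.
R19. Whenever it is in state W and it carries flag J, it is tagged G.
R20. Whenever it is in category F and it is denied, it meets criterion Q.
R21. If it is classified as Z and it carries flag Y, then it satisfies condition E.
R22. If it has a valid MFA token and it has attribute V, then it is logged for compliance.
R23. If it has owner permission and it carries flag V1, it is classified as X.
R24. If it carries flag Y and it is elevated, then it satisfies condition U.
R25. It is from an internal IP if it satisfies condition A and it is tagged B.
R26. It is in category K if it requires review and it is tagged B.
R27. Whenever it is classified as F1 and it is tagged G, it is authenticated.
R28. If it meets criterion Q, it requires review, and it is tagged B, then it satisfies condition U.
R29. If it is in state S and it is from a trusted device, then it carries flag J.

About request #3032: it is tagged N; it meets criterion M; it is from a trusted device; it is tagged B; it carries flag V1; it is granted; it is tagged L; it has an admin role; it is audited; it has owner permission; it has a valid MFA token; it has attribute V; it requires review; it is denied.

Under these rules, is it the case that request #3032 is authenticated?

By R1 (it meets criterion M): it is in category F.
By R20 (it is in category F, it is denied): it meets criterion Q.
By R22 (it has a valid MFA token, it has attribute V): it is logged for compliance.
By R23 (it has owner permission, it carries flag V1): it is classified as X.
By R26 (it requires review, it is tagged B): it is in category K.
By R28 (it meets criterion Q, it requires review, it is tagged B): it satisfies condition U.
By R6 (it satisfies condition U, it requires review): it is in state W.
By R8 (it is logged for compliance): it is read-only.
By R14 (it is classified as X, it has a valid MFA token): it is sandboxed.
By R17 (it is in category K, it carries flag V1): it is classified as Z.
By R18 (it is classified as Z): it is in state S.
By R29 (it is in state S, it is from a trusted device): it carries flag J.
By R10 (it is sandboxed, it is read-only, it is tagged B): it satisfies condition A.
By R19 (it is in state W, it carries flag J): it is tagged G.
By R25 (it satisfies condition A, it is tagged B): it is from an internal IP.
By R5 (it is from an internal IP, it has an admin role): it is rate-limited.
By R9 (it is rate-limited): it carries flag Y.
By R7 (it carries flag Y, it is denied): it is classified as F1.
By R27 (it is classified as F1, it is tagged G): it is authenticated.

Yes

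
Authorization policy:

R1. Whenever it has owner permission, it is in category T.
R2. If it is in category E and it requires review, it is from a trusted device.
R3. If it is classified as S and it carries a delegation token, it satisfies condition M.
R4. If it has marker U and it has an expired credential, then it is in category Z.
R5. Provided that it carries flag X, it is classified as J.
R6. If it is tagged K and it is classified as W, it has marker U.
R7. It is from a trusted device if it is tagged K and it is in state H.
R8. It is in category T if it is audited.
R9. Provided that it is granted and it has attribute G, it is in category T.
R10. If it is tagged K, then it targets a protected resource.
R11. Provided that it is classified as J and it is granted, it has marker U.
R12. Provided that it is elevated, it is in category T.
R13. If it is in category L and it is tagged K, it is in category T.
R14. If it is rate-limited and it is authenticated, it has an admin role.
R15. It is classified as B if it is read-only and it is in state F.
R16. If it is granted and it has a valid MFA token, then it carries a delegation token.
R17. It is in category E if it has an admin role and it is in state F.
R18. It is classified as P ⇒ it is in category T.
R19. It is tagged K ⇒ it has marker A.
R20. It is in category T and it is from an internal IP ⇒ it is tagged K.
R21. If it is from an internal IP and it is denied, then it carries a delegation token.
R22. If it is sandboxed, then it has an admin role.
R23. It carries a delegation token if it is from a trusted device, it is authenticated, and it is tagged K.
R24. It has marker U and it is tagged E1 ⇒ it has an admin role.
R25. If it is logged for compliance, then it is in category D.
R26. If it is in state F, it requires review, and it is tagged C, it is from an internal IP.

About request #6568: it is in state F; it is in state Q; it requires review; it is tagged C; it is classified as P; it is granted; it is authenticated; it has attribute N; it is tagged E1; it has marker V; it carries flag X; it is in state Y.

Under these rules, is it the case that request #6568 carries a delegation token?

Yes

By R5 (it carries flag X): it is classified as J.
By R11 (it is classified as J, it is granted): it has marker U.
By R18 (it is classified as P): it is in category T.
By R24 (it has marker U, it is tagged E1): it has an admin role.
By R26 (it is in state F, it requires review, it is tagged C): it is from an internal IP.
By R17 (it has an admin role, it is in state F): it is in category E.
By R20 (it is in category T, it is from an internal IP): it is tagged K.
By R2 (it is in category E, it requires review): it is from a trusted device.
By R23 (it is from a trusted device, it is authenticated, it is tagged K): it carries a delegation token.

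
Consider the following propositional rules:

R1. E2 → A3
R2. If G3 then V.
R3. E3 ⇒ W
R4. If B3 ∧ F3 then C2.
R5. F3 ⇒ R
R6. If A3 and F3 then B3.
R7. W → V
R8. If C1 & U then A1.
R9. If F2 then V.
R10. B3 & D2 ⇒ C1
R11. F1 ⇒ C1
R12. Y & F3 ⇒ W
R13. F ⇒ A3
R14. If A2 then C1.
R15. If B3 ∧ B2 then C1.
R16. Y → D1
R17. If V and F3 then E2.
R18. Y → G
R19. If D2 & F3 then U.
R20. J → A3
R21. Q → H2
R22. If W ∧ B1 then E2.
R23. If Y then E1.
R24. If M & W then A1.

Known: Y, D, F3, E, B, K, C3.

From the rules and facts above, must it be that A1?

Forward chaining from the given facts derives: R, W, D1, G, E1, V, E2, A3, B3, C2.
Rules concluding A1: R8 needs C1; R24 needs M — none of these are established.

No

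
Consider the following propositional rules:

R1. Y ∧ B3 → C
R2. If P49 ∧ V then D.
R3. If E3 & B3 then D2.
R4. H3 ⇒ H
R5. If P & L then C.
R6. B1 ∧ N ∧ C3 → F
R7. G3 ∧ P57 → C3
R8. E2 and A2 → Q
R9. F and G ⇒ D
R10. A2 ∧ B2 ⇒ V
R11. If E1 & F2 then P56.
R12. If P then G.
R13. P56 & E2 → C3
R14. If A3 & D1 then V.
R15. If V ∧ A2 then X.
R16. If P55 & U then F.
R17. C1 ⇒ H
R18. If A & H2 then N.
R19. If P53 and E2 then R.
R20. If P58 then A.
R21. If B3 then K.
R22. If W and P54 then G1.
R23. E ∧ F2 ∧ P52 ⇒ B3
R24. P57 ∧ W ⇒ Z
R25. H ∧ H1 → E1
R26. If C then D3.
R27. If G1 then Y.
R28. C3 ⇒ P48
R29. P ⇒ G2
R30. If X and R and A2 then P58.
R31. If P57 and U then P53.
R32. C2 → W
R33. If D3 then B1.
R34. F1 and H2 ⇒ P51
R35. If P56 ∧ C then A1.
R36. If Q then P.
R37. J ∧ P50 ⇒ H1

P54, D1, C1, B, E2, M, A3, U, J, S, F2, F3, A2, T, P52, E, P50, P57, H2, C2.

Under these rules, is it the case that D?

Q  (by R8: E2, A2)
V  (by R14: A3, D1)
X  (by R15: V, A2)
H  (by R17: C1)
B3  (by R23: E, F2, P52)
P53  (by R31: P57, U)
W  (by R32: C2)
P  (by R36: Q)
H1  (by R37: J, P50)
G  (by R12: P)
R  (by R19: P53, E2)
G1  (by R22: W, P54)
E1  (by R25: H, H1)
Y  (by R27: G1)
P58  (by R30: X, R, A2)
C  (by R1: Y, B3)
P56  (by R11: E1, F2)
C3  (by R13: P56, E2)
A  (by R20: P58)
D3  (by R26: C)
B1  (by R33: D3)
N  (by R18: A, H2)
F  (by R6: B1, N, C3)
D  (by R9: F, G)

Yes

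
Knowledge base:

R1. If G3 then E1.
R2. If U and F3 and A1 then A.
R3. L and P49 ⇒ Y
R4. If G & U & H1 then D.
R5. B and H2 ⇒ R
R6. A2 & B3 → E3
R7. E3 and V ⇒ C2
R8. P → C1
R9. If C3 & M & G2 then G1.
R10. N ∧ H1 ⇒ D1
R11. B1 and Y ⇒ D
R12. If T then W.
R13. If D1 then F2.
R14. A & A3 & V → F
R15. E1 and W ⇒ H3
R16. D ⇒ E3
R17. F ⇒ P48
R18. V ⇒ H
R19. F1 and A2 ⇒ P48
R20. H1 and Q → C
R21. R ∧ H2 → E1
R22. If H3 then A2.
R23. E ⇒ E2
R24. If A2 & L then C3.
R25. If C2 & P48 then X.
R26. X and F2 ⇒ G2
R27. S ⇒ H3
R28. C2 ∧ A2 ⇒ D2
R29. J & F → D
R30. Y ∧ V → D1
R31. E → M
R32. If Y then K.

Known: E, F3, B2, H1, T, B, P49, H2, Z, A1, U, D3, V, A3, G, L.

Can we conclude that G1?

Yes

A  (by R2: U, F3, A1)
Y  (by R3: L, P49)
D  (by R4: G, U, H1)
R  (by R5: B, H2)
W  (by R12: T)
F  (by R14: A, A3, V)
E3  (by R16: D)
P48  (by R17: F)
E1  (by R21: R, H2)
D1  (by R30: Y, V)
M  (by R31: E)
C2  (by R7: E3, V)
F2  (by R13: D1)
H3  (by R15: E1, W)
A2  (by R22: H3)
C3  (by R24: A2, L)
X  (by R25: C2, P48)
G2  (by R26: X, F2)
G1  (by R9: C3, M, G2)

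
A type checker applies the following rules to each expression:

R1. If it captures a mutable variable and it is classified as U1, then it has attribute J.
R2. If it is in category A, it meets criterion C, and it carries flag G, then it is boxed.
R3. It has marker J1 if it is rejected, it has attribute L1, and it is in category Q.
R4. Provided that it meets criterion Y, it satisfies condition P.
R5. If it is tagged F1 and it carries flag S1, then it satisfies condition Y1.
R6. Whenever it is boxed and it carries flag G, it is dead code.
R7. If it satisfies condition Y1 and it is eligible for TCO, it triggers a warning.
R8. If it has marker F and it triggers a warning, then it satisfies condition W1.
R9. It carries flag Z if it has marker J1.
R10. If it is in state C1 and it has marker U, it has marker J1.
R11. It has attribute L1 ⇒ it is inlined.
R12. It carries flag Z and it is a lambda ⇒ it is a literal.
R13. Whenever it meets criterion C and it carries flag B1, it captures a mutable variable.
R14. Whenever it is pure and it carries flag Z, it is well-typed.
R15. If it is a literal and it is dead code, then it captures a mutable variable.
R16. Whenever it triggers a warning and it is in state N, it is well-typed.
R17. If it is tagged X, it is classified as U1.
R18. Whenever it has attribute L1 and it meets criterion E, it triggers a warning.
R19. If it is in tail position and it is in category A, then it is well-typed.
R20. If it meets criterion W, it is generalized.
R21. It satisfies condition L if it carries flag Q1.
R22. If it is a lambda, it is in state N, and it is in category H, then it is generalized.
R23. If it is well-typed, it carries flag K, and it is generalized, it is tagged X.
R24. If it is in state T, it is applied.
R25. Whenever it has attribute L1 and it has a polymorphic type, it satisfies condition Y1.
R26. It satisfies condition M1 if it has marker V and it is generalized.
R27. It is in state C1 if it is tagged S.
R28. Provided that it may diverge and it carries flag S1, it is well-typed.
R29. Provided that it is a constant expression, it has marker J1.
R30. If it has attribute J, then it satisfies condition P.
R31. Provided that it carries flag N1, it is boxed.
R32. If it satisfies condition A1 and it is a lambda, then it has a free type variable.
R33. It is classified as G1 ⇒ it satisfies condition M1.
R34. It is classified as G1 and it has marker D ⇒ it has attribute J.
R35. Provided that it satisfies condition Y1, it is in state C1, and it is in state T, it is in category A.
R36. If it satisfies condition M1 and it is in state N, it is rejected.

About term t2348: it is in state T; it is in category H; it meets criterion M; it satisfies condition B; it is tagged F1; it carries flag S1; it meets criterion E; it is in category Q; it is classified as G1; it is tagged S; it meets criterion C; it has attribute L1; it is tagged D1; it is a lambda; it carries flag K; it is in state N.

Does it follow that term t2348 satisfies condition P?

Forward chaining from the given facts derives: satisfies condition Y1, is inlined, triggers a warning, is generalized, is applied, is in state C1, satisfies condition M1, is in category A, is rejected, has marker J1, carries flag Z, is a literal, is well-typed, is tagged X, is classified as U1.
Rules concluding "it satisfies condition P": R4 needs "it meets criterion Y"; R30 needs "it has attribute J" — none of these are established.

No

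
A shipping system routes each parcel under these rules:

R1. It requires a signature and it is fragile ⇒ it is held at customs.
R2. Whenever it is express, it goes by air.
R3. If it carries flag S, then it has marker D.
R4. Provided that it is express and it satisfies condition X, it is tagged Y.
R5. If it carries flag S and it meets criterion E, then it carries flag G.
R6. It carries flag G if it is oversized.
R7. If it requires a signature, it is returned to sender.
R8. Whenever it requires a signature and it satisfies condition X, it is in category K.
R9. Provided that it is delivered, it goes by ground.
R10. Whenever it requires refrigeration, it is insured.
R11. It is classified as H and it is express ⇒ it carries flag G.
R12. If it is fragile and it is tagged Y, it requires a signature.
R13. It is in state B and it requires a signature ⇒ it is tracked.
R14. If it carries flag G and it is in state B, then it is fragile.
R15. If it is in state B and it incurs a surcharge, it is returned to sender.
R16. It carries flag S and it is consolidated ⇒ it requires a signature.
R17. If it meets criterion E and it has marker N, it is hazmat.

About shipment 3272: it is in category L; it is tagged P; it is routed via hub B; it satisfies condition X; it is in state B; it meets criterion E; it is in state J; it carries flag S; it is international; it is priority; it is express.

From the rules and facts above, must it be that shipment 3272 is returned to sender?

Yes

By R4 (it is express, it satisfies condition X): it is tagged Y.
By R5 (it carries flag S, it meets criterion E): it carries flag G.
By R14 (it carries flag G, it is in state B): it is fragile.
By R12 (it is fragile, it is tagged Y): it requires a signature.
By R7 (it requires a signature): it is returned to sender.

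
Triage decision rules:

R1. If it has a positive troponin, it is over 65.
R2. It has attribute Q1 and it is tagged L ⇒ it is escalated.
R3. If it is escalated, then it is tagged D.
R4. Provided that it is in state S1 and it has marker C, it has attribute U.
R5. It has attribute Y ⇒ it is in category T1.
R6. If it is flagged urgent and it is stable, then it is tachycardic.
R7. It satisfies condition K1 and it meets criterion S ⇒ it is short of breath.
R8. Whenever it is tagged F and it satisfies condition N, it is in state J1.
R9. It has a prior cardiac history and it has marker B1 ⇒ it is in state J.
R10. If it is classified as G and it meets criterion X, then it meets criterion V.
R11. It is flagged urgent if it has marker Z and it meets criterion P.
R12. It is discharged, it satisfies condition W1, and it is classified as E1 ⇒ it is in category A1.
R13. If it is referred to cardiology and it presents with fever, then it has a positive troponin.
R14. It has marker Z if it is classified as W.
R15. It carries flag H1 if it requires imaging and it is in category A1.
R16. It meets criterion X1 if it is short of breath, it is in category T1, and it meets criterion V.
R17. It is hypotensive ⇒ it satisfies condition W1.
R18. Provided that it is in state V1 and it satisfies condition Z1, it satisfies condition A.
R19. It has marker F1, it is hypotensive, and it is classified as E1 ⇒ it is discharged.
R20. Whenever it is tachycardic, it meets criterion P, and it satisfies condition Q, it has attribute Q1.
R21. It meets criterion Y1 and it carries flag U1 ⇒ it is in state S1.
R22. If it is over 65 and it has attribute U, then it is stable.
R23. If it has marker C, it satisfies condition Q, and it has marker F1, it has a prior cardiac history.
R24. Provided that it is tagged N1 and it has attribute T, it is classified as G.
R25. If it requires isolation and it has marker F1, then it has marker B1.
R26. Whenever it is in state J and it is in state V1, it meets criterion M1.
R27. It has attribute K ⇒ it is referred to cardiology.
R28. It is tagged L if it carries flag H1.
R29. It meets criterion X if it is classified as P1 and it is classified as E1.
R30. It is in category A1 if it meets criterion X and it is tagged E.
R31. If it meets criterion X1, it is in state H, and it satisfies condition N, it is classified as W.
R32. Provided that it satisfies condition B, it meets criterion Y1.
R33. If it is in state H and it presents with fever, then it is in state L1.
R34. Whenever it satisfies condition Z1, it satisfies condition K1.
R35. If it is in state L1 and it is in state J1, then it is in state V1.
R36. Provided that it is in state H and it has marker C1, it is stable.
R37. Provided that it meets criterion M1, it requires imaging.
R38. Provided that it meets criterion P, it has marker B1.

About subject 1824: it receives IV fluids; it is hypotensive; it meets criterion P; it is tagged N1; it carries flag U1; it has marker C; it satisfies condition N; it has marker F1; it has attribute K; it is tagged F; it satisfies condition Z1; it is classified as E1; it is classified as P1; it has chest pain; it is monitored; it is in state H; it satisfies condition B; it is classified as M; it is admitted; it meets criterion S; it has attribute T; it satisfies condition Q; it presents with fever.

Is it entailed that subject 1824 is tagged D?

No

Forward chaining from the given facts derives: is in state J1, satisfies condition W1, is discharged, has a prior cardiac history, is classified as G, is referred to cardiology, meets criterion X, meets criterion Y1, is in state L1, satisfies condition K1, is in state V1, has marker B1, is short of breath, is in state J, meets criterion V, is in category A1, has a positive troponin, satisfies condition A, is in state S1, meets criterion M1, requires imaging, is over 65, has attribute U, carries flag H1, is stable, is tagged L.
The only rule concluding "it is tagged D" is R3, which needs "it is escalated"; that is never established.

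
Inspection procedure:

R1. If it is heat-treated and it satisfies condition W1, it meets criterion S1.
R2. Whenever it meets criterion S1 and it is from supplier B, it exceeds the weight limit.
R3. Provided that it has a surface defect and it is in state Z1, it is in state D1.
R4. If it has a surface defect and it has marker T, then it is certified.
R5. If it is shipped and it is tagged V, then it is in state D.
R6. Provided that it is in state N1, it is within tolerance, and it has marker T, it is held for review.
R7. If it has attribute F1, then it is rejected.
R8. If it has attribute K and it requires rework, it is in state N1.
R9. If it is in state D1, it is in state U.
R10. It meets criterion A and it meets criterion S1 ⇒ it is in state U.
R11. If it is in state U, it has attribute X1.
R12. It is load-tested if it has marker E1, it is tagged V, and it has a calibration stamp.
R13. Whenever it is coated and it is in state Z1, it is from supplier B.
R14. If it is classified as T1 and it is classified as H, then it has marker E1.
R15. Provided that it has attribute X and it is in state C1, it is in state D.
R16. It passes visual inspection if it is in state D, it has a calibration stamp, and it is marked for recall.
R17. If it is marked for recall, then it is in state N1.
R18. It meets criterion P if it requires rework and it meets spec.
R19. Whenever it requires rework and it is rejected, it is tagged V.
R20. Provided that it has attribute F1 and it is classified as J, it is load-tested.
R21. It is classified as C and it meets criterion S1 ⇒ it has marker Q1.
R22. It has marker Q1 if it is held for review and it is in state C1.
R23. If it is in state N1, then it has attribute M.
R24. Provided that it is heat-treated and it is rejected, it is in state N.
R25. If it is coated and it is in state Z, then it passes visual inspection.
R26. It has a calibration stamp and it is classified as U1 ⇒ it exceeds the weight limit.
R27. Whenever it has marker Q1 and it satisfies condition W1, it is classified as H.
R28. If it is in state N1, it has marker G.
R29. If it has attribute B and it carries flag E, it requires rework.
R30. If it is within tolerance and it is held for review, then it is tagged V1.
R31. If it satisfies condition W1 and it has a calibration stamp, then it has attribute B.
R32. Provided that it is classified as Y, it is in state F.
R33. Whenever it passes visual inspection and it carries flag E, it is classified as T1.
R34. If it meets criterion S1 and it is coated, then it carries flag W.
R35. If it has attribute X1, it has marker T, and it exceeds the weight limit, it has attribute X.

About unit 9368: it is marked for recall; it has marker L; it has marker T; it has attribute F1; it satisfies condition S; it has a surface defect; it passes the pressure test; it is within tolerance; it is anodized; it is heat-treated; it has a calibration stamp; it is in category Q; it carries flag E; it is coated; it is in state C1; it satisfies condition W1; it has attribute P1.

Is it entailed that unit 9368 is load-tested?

Forward chaining from the given facts derives: meets criterion S1, is certified, is rejected, is in state N1, has attribute M, is in state N, has marker G, has attribute B, carries flag W, is held for review, has marker Q1, is classified as H, requires rework, is tagged V1, is tagged V.
Rules concluding "it is load-tested": R12 needs "it has marker E1"; R20 needs "it is classified as J" — none of these are established.

No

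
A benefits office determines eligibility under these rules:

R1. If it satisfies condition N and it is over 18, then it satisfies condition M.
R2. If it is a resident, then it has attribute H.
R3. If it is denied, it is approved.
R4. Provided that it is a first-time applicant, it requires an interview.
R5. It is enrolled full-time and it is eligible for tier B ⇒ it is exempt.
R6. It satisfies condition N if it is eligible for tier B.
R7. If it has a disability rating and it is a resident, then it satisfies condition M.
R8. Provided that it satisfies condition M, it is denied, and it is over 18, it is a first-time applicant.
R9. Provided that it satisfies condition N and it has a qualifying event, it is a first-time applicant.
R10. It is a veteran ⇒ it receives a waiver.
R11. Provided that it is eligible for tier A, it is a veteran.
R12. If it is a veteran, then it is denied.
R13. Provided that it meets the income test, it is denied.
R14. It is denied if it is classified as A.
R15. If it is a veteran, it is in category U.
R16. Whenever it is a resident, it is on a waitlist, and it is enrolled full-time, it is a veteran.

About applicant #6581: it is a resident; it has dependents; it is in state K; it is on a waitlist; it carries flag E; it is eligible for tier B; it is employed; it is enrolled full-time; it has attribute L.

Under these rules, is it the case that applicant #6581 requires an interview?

Forward chaining from the given facts derives: has attribute H, is exempt, satisfies condition N, is a veteran, receives a waiver, is denied, is in category U, is approved.
The only rule concluding "it requires an interview" is R4, which needs "it is a first-time applicant"; that is never established.

No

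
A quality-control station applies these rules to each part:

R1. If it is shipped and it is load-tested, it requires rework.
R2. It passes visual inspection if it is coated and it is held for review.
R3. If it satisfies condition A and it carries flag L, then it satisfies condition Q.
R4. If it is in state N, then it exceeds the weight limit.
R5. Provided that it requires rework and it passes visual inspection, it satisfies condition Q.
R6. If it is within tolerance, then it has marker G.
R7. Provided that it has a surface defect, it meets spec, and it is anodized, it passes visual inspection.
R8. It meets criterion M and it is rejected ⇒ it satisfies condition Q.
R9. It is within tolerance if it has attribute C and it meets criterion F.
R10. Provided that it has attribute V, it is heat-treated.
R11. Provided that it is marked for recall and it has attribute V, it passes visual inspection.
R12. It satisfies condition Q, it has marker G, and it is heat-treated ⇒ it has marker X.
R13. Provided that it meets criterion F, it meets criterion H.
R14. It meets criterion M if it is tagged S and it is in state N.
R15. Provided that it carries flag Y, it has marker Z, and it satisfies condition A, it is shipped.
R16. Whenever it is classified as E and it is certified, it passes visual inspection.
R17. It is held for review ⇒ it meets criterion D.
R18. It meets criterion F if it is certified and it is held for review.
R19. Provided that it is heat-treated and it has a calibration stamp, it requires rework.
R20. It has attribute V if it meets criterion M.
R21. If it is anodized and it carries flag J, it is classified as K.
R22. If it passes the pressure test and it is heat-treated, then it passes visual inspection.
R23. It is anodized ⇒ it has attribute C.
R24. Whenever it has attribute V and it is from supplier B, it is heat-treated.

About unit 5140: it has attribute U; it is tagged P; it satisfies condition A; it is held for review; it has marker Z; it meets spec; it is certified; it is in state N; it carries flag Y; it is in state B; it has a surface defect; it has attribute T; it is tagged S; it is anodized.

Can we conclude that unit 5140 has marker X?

No

Forward chaining from the given facts derives: exceeds the weight limit, passes visual inspection, meets criterion M, is shipped, meets criterion D, meets criterion F, has attribute V, has attribute C, is within tolerance, is heat-treated, meets criterion H, has marker G.
The only rule concluding "it has marker X" is R12, which needs "it satisfies condition Q"; that is never established.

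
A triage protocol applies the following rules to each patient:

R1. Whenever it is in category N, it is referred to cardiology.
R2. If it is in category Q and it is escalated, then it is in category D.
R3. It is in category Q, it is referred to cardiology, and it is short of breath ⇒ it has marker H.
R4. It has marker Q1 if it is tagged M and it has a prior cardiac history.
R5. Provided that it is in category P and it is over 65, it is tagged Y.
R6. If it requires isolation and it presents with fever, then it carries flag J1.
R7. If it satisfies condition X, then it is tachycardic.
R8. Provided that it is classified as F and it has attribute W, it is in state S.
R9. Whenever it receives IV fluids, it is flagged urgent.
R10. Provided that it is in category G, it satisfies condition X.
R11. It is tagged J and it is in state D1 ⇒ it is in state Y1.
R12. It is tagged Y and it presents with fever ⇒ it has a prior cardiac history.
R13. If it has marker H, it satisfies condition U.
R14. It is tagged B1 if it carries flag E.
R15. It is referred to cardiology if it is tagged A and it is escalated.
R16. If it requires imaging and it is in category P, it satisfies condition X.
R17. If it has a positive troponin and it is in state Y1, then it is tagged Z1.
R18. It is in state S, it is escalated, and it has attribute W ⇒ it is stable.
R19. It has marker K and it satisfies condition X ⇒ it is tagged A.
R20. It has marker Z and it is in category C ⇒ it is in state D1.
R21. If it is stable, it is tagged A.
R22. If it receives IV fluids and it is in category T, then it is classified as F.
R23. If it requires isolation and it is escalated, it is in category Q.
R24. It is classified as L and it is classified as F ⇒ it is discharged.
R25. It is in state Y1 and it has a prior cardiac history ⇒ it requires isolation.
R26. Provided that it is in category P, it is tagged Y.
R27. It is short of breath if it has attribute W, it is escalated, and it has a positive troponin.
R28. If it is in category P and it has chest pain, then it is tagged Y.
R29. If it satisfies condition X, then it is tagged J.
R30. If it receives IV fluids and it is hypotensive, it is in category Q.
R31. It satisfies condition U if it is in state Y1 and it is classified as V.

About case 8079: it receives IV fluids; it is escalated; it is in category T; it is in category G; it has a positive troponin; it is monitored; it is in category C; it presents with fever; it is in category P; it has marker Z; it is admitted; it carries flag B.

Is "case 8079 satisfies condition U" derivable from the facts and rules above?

Forward chaining from the given facts derives: is flagged urgent, satisfies condition X, is in state D1, is classified as F, is tagged Y, is tagged J, is tachycardic, is in state Y1, has a prior cardiac history, is tagged Z1, requires isolation, carries flag J1, is in category Q, is in category D.
Rules concluding "it satisfies condition U": R13 needs "it has marker H"; R31 needs "it is classified as V" — none of these are established.

No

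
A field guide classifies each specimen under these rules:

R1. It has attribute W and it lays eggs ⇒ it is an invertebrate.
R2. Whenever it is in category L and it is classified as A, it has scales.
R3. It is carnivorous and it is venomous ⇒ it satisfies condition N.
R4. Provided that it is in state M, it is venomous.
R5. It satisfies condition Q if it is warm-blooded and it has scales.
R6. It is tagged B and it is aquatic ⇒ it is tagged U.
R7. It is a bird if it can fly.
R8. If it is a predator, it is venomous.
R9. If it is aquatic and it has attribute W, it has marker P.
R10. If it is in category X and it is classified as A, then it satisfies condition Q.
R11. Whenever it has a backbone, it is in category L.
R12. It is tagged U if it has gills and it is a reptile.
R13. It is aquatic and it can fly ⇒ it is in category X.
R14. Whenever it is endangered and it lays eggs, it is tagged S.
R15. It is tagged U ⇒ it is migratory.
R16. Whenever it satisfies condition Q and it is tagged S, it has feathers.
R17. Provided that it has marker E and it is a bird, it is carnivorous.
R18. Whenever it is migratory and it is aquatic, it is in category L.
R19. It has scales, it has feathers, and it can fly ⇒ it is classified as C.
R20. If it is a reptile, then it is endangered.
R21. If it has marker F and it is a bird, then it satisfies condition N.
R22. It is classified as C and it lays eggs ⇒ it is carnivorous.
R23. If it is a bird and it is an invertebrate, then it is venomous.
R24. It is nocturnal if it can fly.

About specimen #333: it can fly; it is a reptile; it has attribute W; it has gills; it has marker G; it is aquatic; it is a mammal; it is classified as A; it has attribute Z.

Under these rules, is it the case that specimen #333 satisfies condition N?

Forward chaining from the given facts derives: is a bird, has marker P, is tagged U, is in category X, is migratory, is in category L, is endangered, is nocturnal, has scales, satisfies condition Q.
Rules concluding "it satisfies condition N": R3 needs "it is carnivorous"; R21 needs "it has marker F" — none of these are established.

No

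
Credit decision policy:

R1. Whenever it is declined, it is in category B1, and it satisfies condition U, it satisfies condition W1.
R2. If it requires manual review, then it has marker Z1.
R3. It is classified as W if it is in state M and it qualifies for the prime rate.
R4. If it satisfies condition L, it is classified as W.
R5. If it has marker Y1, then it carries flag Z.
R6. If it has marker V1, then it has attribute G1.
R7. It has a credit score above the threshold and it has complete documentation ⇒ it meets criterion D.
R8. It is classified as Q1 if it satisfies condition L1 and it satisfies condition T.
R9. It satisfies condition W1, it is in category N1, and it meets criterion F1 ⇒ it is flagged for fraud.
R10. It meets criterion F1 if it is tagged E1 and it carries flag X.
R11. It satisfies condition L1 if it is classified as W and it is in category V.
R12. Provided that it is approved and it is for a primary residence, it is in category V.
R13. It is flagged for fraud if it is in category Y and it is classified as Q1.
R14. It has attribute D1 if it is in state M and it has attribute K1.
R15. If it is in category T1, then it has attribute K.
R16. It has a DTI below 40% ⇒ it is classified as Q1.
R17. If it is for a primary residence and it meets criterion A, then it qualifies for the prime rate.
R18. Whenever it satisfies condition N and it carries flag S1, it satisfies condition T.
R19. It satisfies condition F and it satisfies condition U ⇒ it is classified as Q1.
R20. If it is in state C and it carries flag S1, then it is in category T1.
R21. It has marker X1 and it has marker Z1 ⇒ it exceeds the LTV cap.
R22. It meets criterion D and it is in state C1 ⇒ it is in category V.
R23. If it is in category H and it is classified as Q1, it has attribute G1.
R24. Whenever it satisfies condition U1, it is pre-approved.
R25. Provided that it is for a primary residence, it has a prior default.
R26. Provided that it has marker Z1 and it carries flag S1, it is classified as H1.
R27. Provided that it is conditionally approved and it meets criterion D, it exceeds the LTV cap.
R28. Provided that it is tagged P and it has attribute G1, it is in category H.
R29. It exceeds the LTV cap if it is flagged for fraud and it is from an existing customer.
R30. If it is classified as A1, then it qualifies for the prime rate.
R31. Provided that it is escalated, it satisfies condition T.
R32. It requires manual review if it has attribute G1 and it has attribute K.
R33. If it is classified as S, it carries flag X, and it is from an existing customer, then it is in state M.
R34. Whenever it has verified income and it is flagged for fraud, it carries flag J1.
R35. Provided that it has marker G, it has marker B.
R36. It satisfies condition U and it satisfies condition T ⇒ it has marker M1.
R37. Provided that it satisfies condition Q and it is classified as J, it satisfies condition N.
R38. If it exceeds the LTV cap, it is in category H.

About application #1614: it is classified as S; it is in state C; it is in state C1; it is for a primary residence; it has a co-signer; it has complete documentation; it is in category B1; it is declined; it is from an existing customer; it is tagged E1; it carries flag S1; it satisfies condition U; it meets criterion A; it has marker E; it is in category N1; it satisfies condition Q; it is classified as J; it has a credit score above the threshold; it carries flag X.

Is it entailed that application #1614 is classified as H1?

By R1 (it is declined, it is in category B1, it satisfies condition U): it satisfies condition W1.
By R7 (it has a credit score above the threshold, it has complete documentation): it meets criterion D.
By R10 (it is tagged E1, it carries flag X): it meets criterion F1.
By R17 (it is for a primary residence, it meets criterion A): it qualifies for the prime rate.
By R20 (it is in state C, it carries flag S1): it is in category T1.
By R22 (it meets criterion D, it is in state C1): it is in category V.
By R33 (it is classified as S, it carries flag X, it is from an existing customer): it is in state M.
By R37 (it satisfies condition Q, it is classified as J): it satisfies condition N.
By R3 (it is in state M, it qualifies for the prime rate): it is classified as W.
By R9 (it satisfies condition W1, it is in category N1, it meets criterion F1): it is flagged for fraud.
By R11 (it is classified as W, it is in category V): it satisfies condition L1.
By R15 (it is in category T1): it has attribute K.
By R18 (it satisfies condition N, it carries flag S1): it satisfies condition T.
By R29 (it is flagged for fraud, it is from an existing customer): it exceeds the LTV cap.
By R38 (it exceeds the LTV cap): it is in category H.
By R8 (it satisfies condition L1, it satisfies condition T): it is classified as Q1.
By R23 (it is in category H, it is classified as Q1): it has attribute G1.
By R32 (it has attribute G1, it has attribute K): it requires manual review.
By R2 (it requires manual review): it has marker Z1.
By R26 (it has marker Z1, it carries flag S1): it is classified as H1.

Yes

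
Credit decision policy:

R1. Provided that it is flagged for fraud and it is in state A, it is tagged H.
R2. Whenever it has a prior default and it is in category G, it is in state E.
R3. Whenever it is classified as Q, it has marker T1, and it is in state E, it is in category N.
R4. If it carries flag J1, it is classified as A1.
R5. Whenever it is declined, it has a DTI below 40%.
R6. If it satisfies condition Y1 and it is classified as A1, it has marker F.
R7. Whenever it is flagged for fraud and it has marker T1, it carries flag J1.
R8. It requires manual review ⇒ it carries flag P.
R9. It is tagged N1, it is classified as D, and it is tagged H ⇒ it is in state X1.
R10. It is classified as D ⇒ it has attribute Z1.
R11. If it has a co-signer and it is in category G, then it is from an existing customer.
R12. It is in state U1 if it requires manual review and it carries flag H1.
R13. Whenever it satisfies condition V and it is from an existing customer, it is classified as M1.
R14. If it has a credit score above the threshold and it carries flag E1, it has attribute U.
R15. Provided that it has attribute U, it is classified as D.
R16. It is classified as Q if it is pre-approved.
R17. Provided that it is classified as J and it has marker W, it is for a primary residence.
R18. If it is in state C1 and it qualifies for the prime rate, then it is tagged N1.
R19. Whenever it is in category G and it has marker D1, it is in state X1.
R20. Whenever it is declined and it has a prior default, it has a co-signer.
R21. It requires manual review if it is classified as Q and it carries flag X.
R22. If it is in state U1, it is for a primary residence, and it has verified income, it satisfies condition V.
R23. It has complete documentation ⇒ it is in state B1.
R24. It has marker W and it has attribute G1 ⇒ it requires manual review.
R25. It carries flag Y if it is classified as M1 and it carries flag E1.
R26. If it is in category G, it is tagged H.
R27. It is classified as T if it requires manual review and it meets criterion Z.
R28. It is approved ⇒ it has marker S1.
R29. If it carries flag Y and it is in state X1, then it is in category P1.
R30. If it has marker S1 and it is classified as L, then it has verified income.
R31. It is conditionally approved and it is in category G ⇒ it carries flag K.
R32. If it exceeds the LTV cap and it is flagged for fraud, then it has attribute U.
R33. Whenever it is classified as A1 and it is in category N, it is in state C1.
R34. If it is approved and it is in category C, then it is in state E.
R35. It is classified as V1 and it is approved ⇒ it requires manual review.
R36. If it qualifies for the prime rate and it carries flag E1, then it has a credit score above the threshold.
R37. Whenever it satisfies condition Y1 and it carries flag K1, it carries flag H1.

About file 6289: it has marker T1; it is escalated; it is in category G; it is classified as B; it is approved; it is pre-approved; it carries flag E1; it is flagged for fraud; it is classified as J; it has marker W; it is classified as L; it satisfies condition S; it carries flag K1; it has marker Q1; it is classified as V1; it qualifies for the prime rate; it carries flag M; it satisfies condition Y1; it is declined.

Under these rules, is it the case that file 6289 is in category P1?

No

Forward chaining from the given facts derives: has a DTI below 40%, carries flag J1, is classified as Q, is for a primary residence, is tagged H, has marker S1, has verified income, requires manual review, has a credit score above the threshold, carries flag H1, is classified as A1, has marker F, carries flag P, is in state U1, has attribute U, is classified as D, satisfies condition V, has attribute Z1.
The only rule concluding "it is in category P1" is R29, which needs "it carries flag Y"; that is never established.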